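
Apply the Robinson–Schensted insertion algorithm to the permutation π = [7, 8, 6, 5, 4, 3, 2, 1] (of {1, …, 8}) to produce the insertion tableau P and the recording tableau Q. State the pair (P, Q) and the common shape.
P = [1, 8] / [2] / [3] / [4] / [5] / [6] / [7];  Q = [1, 2] / [3] / [4] / [5] / [6] / [7] / [8];  common shape = (2, 1, 1, 1, 1, 1, 1)

Row-insert the values π_1, π_2, … into P one at a time, bumping the leftmost entry strictly greater than the inserted value down to the next row. The recording tableau Q records, in position (i, j), the step at which that cell was added to P.
  Insert 7 (step 1): P = [7];  Q = [1]
  Insert 8 (step 2): P = [7, 8];  Q = [1, 2]
  Insert 6 (step 3): P = [6, 8] / [7];  Q = [1, 2] / [3]
  Insert 5 (step 4): P = [5, 8] / [6] / [7];  Q = [1, 2] / [3] / [4]
  Insert 4 (step 5): P = [4, 8] / [5] / [6] / [7];  Q = [1, 2] / [3] / [4] / [5]
  Insert 3 (step 6): P = [3, 8] / [4] / [5] / [6] / [7];  Q = [1, 2] / [3] / [4] / [5] / [6]
  Insert 2 (step 7): P = [2, 8] / [3] / [4] / [5] / [6] / [7];  Q = [1, 2] / [3] / [4] / [5] / [6] / [7]
  Insert 1 (step 8): P = [1, 8] / [2] / [3] / [4] / [5] / [6] / [7];  Q = [1, 2] / [3] / [4] / [5] / [6] / [7] / [8]
Final shape: (2, 1, 1, 1, 1, 1, 1).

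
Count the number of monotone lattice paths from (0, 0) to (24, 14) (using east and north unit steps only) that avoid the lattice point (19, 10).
Number of paths = 7145772840

Total paths from (0, 0) to (24, 14): C(38, 24) = 9669554100. Paths through (19, 10): (paths (0, 0) → (19, 10)) × (paths (19, 10) → (24, 14)) = C(29, 19) · C(9, 5) = 20030010 · 126 = 2523781260. Avoidance count = 9669554100 − 2523781260 = 7145772840.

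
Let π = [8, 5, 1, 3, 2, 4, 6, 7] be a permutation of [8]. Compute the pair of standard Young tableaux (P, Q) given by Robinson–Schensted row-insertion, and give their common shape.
P = [1, 2, 4, 6, 7] / [3] / [5] / [8];  Q = [1, 4, 6, 7, 8] / [2] / [3] / [5];  common shape = (5, 1, 1, 1)

Row-insert the values π_1, π_2, … into P one at a time, bumping the leftmost entry strictly greater than the inserted value down to the next row. The recording tableau Q records, in position (i, j), the step at which that cell was added to P.
  Insert 8 (step 1): P = [8];  Q = [1]
  Insert 5 (step 2): P = [5] / [8];  Q = [1] / [2]
  Insert 1 (step 3): P = [1] / [5] / [8];  Q = [1] / [2] / [3]
  Insert 3 (step 4): P = [1, 3] / [5] / [8];  Q = [1, 4] / [2] / [3]
  Insert 2 (step 5): P = [1, 2] / [3] / [5] / [8];  Q = [1, 4] / [2] / [3] / [5]
  Insert 4 (step 6): P = [1, 2, 4] / [3] / [5] / [8];  Q = [1, 4, 6] / [2] / [3] / [5]
  Insert 6 (step 7): P = [1, 2, 4, 6] / [3] / [5] / [8];  Q = [1, 4, 6, 7] / [2] / [3] / [5]
  Insert 7 (step 8): P = [1, 2, 4, 6, 7] / [3] / [5] / [8];  Q = [1, 4, 6, 7, 8] / [2] / [3] / [5]
Final shape: (5, 1, 1, 1).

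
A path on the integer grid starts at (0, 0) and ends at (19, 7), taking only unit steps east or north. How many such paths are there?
Number of paths = 657800

A monotone lattice path from (0, 0) to (19, 7) consists of 19 east steps and 7 north steps in some order, so it is determined by which 19 of the 26 steps are east. The count is C(26, 19) = 657800.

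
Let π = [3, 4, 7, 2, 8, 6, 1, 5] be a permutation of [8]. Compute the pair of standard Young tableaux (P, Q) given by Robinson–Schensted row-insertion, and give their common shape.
P = [1, 4, 5, 8] / [2, 6] / [3, 7];  Q = [1, 2, 3, 5] / [4, 6] / [7, 8];  common shape = (4, 2, 2)

Row-insert the values π_1, π_2, … into P one at a time, bumping the leftmost entry strictly greater than the inserted value down to the next row. The recording tableau Q records, in position (i, j), the step at which that cell was added to P.
  Insert 3 (step 1): P = [3];  Q = [1]
  Insert 4 (step 2): P = [3, 4];  Q = [1, 2]
  Insert 7 (step 3): P = [3, 4, 7];  Q = [1, 2, 3]
  Insert 2 (step 4): P = [2, 4, 7] / [3];  Q = [1, 2, 3] / [4]
  Insert 8 (step 5): P = [2, 4, 7, 8] / [3];  Q = [1, 2, 3, 5] / [4]
  Insert 6 (step 6): P = [2, 4, 6, 8] / [3, 7];  Q = [1, 2, 3, 5] / [4, 6]
  Insert 1 (step 7): P = [1, 4, 6, 8] / [2, 7] / [3];  Q = [1, 2, 3, 5] / [4, 6] / [7]
  Insert 5 (step 8): P = [1, 4, 5, 8] / [2, 6] / [3, 7];  Q = [1, 2, 3, 5] / [4, 6] / [7, 8]
Final shape: (4, 2, 2).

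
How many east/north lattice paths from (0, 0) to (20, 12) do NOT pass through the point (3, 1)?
Number of paths = 139896120

Total paths from (0, 0) to (20, 12): C(32, 20) = 225792840. Paths through (3, 1): (paths (0, 0) → (3, 1)) × (paths (3, 1) → (20, 12)) = C(4, 3) · C(28, 17) = 4 · 21474180 = 85896720. Avoidance count = 225792840 − 85896720 = 139896120.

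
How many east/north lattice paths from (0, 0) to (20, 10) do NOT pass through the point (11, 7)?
Number of paths = 23043735

Total paths from (0, 0) to (20, 10): C(30, 20) = 30045015. Paths through (11, 7): (paths (0, 0) → (11, 7)) × (paths (11, 7) → (20, 10)) = C(18, 11) · C(12, 9) = 31824 · 220 = 7001280. Avoidance count = 30045015 − 7001280 = 23043735.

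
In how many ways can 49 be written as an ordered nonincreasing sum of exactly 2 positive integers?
p(49, 2 parts) = 24

Partitions of n into exactly k parts are in bijection with partitions of n − k into at most k parts (subtract 1 from each part). So p(49, exactly 2) = p(47, parts ≤ 2). Computing via the recurrence p(m, j) = p(m, j−1) + p(m−j, j) gives 24.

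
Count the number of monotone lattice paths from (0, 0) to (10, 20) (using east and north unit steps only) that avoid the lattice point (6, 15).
Number of paths = 23207751

Total paths from (0, 0) to (10, 20): C(30, 10) = 30045015. Paths through (6, 15): (paths (0, 0) → (6, 15)) × (paths (6, 15) → (10, 20)) = C(21, 6) · C(9, 4) = 54264 · 126 = 6837264. Avoidance count = 30045015 − 6837264 = 23207751.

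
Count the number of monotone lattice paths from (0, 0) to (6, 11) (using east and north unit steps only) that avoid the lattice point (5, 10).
Number of paths = 6370

Total paths from (0, 0) to (6, 11): C(17, 6) = 12376. Paths through (5, 10): (paths (0, 0) → (5, 10)) × (paths (5, 10) → (6, 11)) = C(15, 5) · C(2, 1) = 3003 · 2 = 6006. Avoidance count = 12376 − 6006 = 6370.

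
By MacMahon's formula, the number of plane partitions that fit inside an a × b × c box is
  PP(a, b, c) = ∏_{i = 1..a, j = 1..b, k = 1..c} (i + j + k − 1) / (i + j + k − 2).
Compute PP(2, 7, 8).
PP(2, 7, 8) = 9202050

Evaluate the triple product over i = 1..2, j = 1..7, k = 1..8. The factors are (2/1) · (3/2) · (4/3) · (5/4) · (6/5) · (7/6) · (8/7) · (9/8) · … (112 factors total). The numerators and denominators telescope so the product is an integer; carrying out the multiplication exactly gives PP(2, 7, 8) = 9202050.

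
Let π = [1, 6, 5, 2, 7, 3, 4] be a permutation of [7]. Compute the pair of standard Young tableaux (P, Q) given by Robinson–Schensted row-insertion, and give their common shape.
P = [1, 2, 3, 4] / [5, 7] / [6];  Q = [1, 2, 5, 7] / [3, 6] / [4];  common shape = (4, 2, 1)

Row-insert the values π_1, π_2, … into P one at a time, bumping the leftmost entry strictly greater than the inserted value down to the next row. The recording tableau Q records, in position (i, j), the step at which that cell was added to P.
  Insert 1 (step 1): P = [1];  Q = [1]
  Insert 6 (step 2): P = [1, 6];  Q = [1, 2]
  Insert 5 (step 3): P = [1, 5] / [6];  Q = [1, 2] / [3]
  Insert 2 (step 4): P = [1, 2] / [5] / [6];  Q = [1, 2] / [3] / [4]
  Insert 7 (step 5): P = [1, 2, 7] / [5] / [6];  Q = [1, 2, 5] / [3] / [4]
  Insert 3 (step 6): P = [1, 2, 3] / [5, 7] / [6];  Q = [1, 2, 5] / [3, 6] / [4]
  Insert 4 (step 7): P = [1, 2, 3, 4] / [5, 7] / [6];  Q = [1, 2, 5, 7] / [3, 6] / [4]
Final shape: (4, 2, 1).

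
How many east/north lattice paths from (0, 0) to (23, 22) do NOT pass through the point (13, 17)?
Number of paths = 3757076534250

Total paths from (0, 0) to (23, 22): C(45, 23) = 4116715363800. Paths through (13, 17): (paths (0, 0) → (13, 17)) × (paths (13, 17) → (23, 22)) = C(30, 13) · C(15, 10) = 119759850 · 3003 = 359638829550. Avoidance count = 4116715363800 − 359638829550 = 3757076534250.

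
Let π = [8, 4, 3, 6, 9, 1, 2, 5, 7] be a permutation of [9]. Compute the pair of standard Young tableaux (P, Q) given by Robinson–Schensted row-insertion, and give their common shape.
P = [1, 2, 5, 7] / [3, 6, 9] / [4] / [8];  Q = [1, 4, 5, 9] / [2, 7, 8] / [3] / [6];  common shape = (4, 3, 1, 1)

Row-insert the values π_1, π_2, … into P one at a time, bumping the leftmost entry strictly greater than the inserted value down to the next row. The recording tableau Q records, in position (i, j), the step at which that cell was added to P.
  Insert 8 (step 1): P = [8];  Q = [1]
  Insert 4 (step 2): P = [4] / [8];  Q = [1] / [2]
  Insert 3 (step 3): P = [3] / [4] / [8];  Q = [1] / [2] / [3]
  Insert 6 (step 4): P = [3, 6] / [4] / [8];  Q = [1, 4] / [2] / [3]
  Insert 9 (step 5): P = [3, 6, 9] / [4] / [8];  Q = [1, 4, 5] / [2] / [3]
  Insert 1 (step 6): P = [1, 6, 9] / [3] / [4] / [8];  Q = [1, 4, 5] / [2] / [3] / [6]
  Insert 2 (step 7): P = [1, 2, 9] / [3, 6] / [4] / [8];  Q = [1, 4, 5] / [2, 7] / [3] / [6]
  Insert 5 (step 8): P = [1, 2, 5] / [3, 6, 9] / [4] / [8];  Q = [1, 4, 5] / [2, 7, 8] / [3] / [6]
  Insert 7 (step 9): P = [1, 2, 5, 7] / [3, 6, 9] / [4] / [8];  Q = [1, 4, 5, 9] / [2, 7, 8] / [3] / [6]
Final shape: (4, 3, 1, 1).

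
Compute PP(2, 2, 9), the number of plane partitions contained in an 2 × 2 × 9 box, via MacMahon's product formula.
PP(2, 2, 9) = 1210

Evaluate the triple product over i = 1..2, j = 1..2, k = 1..9. The factors are (2/1) · (3/2) · (4/3) · (5/4) · (6/5) · (7/6) · (8/7) · (9/8) · … (36 factors total). The numerators and denominators telescope so the product is an integer; carrying out the multiplication exactly gives PP(2, 2, 9) = 1210.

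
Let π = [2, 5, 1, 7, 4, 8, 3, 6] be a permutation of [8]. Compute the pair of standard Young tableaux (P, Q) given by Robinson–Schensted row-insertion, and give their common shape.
P = [1, 3, 6, 8] / [2, 4, 7] / [5];  Q = [1, 2, 4, 6] / [3, 5, 8] / [7];  common shape = (4, 3, 1)

Row-insert the values π_1, π_2, … into P one at a time, bumping the leftmost entry strictly greater than the inserted value down to the next row. The recording tableau Q records, in position (i, j), the step at which that cell was added to P.
  Insert 2 (step 1): P = [2];  Q = [1]
  Insert 5 (step 2): P = [2, 5];  Q = [1, 2]
  Insert 1 (step 3): P = [1, 5] / [2];  Q = [1, 2] / [3]
  Insert 7 (step 4): P = [1, 5, 7] / [2];  Q = [1, 2, 4] / [3]
  Insert 4 (step 5): P = [1, 4, 7] / [2, 5];  Q = [1, 2, 4] / [3, 5]
  Insert 8 (step 6): P = [1, 4, 7, 8] / [2, 5];  Q = [1, 2, 4, 6] / [3, 5]
  Insert 3 (step 7): P = [1, 3, 7, 8] / [2, 4] / [5];  Q = [1, 2, 4, 6] / [3, 5] / [7]
  Insert 6 (step 8): P = [1, 3, 6, 8] / [2, 4, 7] / [5];  Q = [1, 2, 4, 6] / [3, 5, 8] / [7]
Final shape: (4, 3, 1).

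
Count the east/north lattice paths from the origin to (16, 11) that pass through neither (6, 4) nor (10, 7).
Number of paths = 6413235

Inclusion–exclusion. Total paths: C(27, 16) = 13037895. Through P₁: C(10, 6)·C(17, 10) = 4084080. Through P₂: C(17, 10)·C(10, 6) = 4084080. Since P₁ is strictly southwest of P₂, a monotone path through both must visit P₁ then P₂; paths through both = C(10, 6)·C(7, 4)·C(10, 6) = 1543500. Avoid both = 13037895 − 4084080 − 4084080 + 1543500 = 6413235.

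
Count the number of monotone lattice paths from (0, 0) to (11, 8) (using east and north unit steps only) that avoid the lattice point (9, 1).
Number of paths = 75222

Total paths from (0, 0) to (11, 8): C(19, 11) = 75582. Paths through (9, 1): (paths (0, 0) → (9, 1)) × (paths (9, 1) → (11, 8)) = C(10, 9) · C(9, 2) = 10 · 36 = 360. Avoidance count = 75582 − 360 = 75222.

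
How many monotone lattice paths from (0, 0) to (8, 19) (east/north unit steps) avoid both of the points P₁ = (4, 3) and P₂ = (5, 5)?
Number of paths = 1950540

Inclusion–exclusion. Total paths: C(27, 8) = 2220075. Through P₁: C(7, 4)·C(20, 4) = 169575. Through P₂: C(10, 5)·C(17, 3) = 171360. Since P₁ is strictly southwest of P₂, a monotone path through both must visit P₁ then P₂; paths through both = C(7, 4)·C(3, 1)·C(17, 3) = 71400. Avoid both = 2220075 − 169575 − 171360 + 71400 = 1950540.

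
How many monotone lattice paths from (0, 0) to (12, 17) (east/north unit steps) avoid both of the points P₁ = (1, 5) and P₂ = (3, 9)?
Number of paths = 40623167

Inclusion–exclusion. Total paths: C(29, 12) = 51895935. Through P₁: C(6, 1)·C(23, 11) = 8112468. Through P₂: C(12, 3)·C(17, 9) = 5348200. Since P₁ is strictly southwest of P₂, a monotone path through both must visit P₁ then P₂; paths through both = C(6, 1)·C(6, 2)·C(17, 9) = 2187900. Avoid both = 51895935 − 8112468 − 5348200 + 2187900 = 40623167.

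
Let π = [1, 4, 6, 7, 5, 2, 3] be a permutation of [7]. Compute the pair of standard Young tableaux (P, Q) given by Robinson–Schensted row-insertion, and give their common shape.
P = [1, 2, 3, 7] / [4, 5] / [6];  Q = [1, 2, 3, 4] / [5, 7] / [6];  common shape = (4, 2, 1)

Row-insert the values π_1, π_2, … into P one at a time, bumping the leftmost entry strictly greater than the inserted value down to the next row. The recording tableau Q records, in position (i, j), the step at which that cell was added to P.
  Insert 1 (step 1): P = [1];  Q = [1]
  Insert 4 (step 2): P = [1, 4];  Q = [1, 2]
  Insert 6 (step 3): P = [1, 4, 6];  Q = [1, 2, 3]
  Insert 7 (step 4): P = [1, 4, 6, 7];  Q = [1, 2, 3, 4]
  Insert 5 (step 5): P = [1, 4, 5, 7] / [6];  Q = [1, 2, 3, 4] / [5]
  Insert 2 (step 6): P = [1, 2, 5, 7] / [4] / [6];  Q = [1, 2, 3, 4] / [5] / [6]
  Insert 3 (step 7): P = [1, 2, 3, 7] / [4, 5] / [6];  Q = [1, 2, 3, 4] / [5, 7] / [6]
Final shape: (4, 2, 1).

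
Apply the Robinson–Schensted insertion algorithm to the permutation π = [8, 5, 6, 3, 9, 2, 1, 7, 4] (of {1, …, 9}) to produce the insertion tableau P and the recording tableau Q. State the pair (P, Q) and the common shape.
P = [1, 4, 7] / [2, 6] / [3, 9] / [5] / [8];  Q = [1, 3, 5] / [2, 8] / [4, 9] / [6] / [7];  common shape = (3, 2, 2, 1, 1)

Row-insert the values π_1, π_2, … into P one at a time, bumping the leftmost entry strictly greater than the inserted value down to the next row. The recording tableau Q records, in position (i, j), the step at which that cell was added to P.
  Insert 8 (step 1): P = [8];  Q = [1]
  Insert 5 (step 2): P = [5] / [8];  Q = [1] / [2]
  Insert 6 (step 3): P = [5, 6] / [8];  Q = [1, 3] / [2]
  Insert 3 (step 4): P = [3, 6] / [5] / [8];  Q = [1, 3] / [2] / [4]
  Insert 9 (step 5): P = [3, 6, 9] / [5] / [8];  Q = [1, 3, 5] / [2] / [4]
  Insert 2 (step 6): P = [2, 6, 9] / [3] / [5] / [8];  Q = [1, 3, 5] / [2] / [4] / [6]
  Insert 1 (step 7): P = [1, 6, 9] / [2] / [3] / [5] / [8];  Q = [1, 3, 5] / [2] / [4] / [6] / [7]
  Insert 7 (step 8): P = [1, 6, 7] / [2, 9] / [3] / [5] / [8];  Q = [1, 3, 5] / [2, 8] / [4] / [6] / [7]
  Insert 4 (step 9): P = [1, 4, 7] / [2, 6] / [3, 9] / [5] / [8];  Q = [1, 3, 5] / [2, 8] / [4, 9] / [6] / [7]
Final shape: (3, 2, 2, 1, 1).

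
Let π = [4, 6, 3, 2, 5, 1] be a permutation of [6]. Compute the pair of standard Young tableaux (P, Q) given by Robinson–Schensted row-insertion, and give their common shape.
P = [1, 5] / [2, 6] / [3] / [4];  Q = [1, 2] / [3, 5] / [4] / [6];  common shape = (2, 2, 1, 1)

Row-insert the values π_1, π_2, … into P one at a time, bumping the leftmost entry strictly greater than the inserted value down to the next row. The recording tableau Q records, in position (i, j), the step at which that cell was added to P.
  Insert 4 (step 1): P = [4];  Q = [1]
  Insert 6 (step 2): P = [4, 6];  Q = [1, 2]
  Insert 3 (step 3): P = [3, 6] / [4];  Q = [1, 2] / [3]
  Insert 2 (step 4): P = [2, 6] / [3] / [4];  Q = [1, 2] / [3] / [4]
  Insert 5 (step 5): P = [2, 5] / [3, 6] / [4];  Q = [1, 2] / [3, 5] / [4]
  Insert 1 (step 6): P = [1, 5] / [2, 6] / [3] / [4];  Q = [1, 2] / [3, 5] / [4] / [6]
Final shape: (2, 2, 1, 1).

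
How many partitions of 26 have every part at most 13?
p(26, parts ≤ 13) = 2164

Use the recurrence p(n, m) = p(n, m−1) + p(n−m, m): either the largest part is < m (count p(n, m−1)) or the largest part is exactly m (remove one copy of m, count p(n−m, m)). With p(0, ·) = 1 this gives p(26, parts ≤ 13) = 2164. (By conjugating Young diagrams, this also counts partitions of 26 into at most 13 parts.)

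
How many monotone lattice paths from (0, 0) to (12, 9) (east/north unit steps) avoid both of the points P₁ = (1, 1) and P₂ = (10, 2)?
Number of paths = 141110

Inclusion–exclusion. Total paths: C(21, 12) = 293930. Through P₁: C(2, 1)·C(19, 11) = 151164. Through P₂: C(12, 10)·C(9, 2) = 2376. Since P₁ is strictly southwest of P₂, a monotone path through both must visit P₁ then P₂; paths through both = C(2, 1)·C(10, 9)·C(9, 2) = 720. Avoid both = 293930 − 151164 − 2376 + 720 = 141110.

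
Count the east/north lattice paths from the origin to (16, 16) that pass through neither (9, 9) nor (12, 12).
Number of paths = 312993630

Inclusion–exclusion. Total paths: C(32, 16) = 601080390. Through P₁: C(18, 9)·C(14, 7) = 166863840. Through P₂: C(24, 12)·C(8, 4) = 189290920. Since P₁ is strictly southwest of P₂, a monotone path through both must visit P₁ then P₂; paths through both = C(18, 9)·C(6, 3)·C(8, 4) = 68068000. Avoid both = 601080390 − 166863840 − 189290920 + 68068000 = 312993630.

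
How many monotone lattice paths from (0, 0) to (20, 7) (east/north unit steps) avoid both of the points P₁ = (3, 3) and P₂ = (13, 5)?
Number of paths = 507402

Inclusion–exclusion. Total paths: C(27, 20) = 888030. Through P₁: C(6, 3)·C(21, 17) = 119700. Through P₂: C(18, 13)·C(9, 7) = 308448. Since P₁ is strictly southwest of P₂, a monotone path through both must visit P₁ then P₂; paths through both = C(6, 3)·C(12, 10)·C(9, 7) = 47520. Avoid both = 888030 − 119700 − 308448 + 47520 = 507402.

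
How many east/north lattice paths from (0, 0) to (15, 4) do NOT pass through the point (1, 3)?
Number of paths = 3816

Total paths from (0, 0) to (15, 4): C(19, 15) = 3876. Paths through (1, 3): (paths (0, 0) → (1, 3)) × (paths (1, 3) → (15, 4)) = C(4, 1) · C(15, 14) = 4 · 15 = 60. Avoidance count = 3876 − 60 = 3816.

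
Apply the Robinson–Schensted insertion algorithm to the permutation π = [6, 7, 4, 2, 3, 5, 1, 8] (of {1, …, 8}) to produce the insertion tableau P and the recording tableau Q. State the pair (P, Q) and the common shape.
P = [1, 3, 5, 8] / [2, 7] / [4] / [6];  Q = [1, 2, 6, 8] / [3, 5] / [4] / [7];  common shape = (4, 2, 1, 1)

Row-insert the values π_1, π_2, … into P one at a time, bumping the leftmost entry strictly greater than the inserted value down to the next row. The recording tableau Q records, in position (i, j), the step at which that cell was added to P.
  Insert 6 (step 1): P = [6];  Q = [1]
  Insert 7 (step 2): P = [6, 7];  Q = [1, 2]
  Insert 4 (step 3): P = [4, 7] / [6];  Q = [1, 2] / [3]
  Insert 2 (step 4): P = [2, 7] / [4] / [6];  Q = [1, 2] / [3] / [4]
  Insert 3 (step 5): P = [2, 3] / [4, 7] / [6];  Q = [1, 2] / [3, 5] / [4]
  Insert 5 (step 6): P = [2, 3, 5] / [4, 7] / [6];  Q = [1, 2, 6] / [3, 5] / [4]
  Insert 1 (step 7): P = [1, 3, 5] / [2, 7] / [4] / [6];  Q = [1, 2, 6] / [3, 5] / [4] / [7]
  Insert 8 (step 8): P = [1, 3, 5, 8] / [2, 7] / [4] / [6];  Q = [1, 2, 6, 8] / [3, 5] / [4] / [7]
Final shape: (4, 2, 1, 1).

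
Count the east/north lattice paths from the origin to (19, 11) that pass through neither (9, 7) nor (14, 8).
Number of paths = 29112580

Inclusion–exclusion. Total paths: C(30, 19) = 54627300. Through P₁: C(16, 9)·C(14, 10) = 11451440. Through P₂: C(22, 14)·C(8, 5) = 17907120. Since P₁ is strictly southwest of P₂, a monotone path through both must visit P₁ then P₂; paths through both = C(16, 9)·C(6, 5)·C(8, 5) = 3843840. Avoid both = 54627300 − 11451440 − 17907120 + 3843840 = 29112580.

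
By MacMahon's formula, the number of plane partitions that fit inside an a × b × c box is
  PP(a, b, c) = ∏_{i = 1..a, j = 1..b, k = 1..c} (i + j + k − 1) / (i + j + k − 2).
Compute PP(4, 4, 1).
PP(4, 4, 1) = 70

Evaluate the triple product over i = 1..4, j = 1..4, k = 1..1. The factors are (2/1) · (3/2) · (4/3) · (5/4) · (3/2) · (4/3) · (5/4) · (6/5) · … (16 factors total). The numerators and denominators telescope so the product is an integer; carrying out the multiplication exactly gives PP(4, 4, 1) = 70.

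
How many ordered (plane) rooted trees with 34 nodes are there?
C_33 = 212336130412243110

These ordered rooted trees are counted by the Catalan number C_n = (1/(n + 1)) · C(2n, n). For n = 33: C_33 = (1/34) · C(66, 33) = 7219428434016265740/34 = 212336130412243110.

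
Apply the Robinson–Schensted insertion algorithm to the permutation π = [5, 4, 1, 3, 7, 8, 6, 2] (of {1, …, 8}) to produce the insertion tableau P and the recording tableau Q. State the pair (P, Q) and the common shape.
P = [1, 2, 6, 8] / [3, 7] / [4] / [5];  Q = [1, 4, 5, 6] / [2, 7] / [3] / [8];  common shape = (4, 2, 1, 1)

Row-insert the values π_1, π_2, … into P one at a time, bumping the leftmost entry strictly greater than the inserted value down to the next row. The recording tableau Q records, in position (i, j), the step at which that cell was added to P.
  Insert 5 (step 1): P = [5];  Q = [1]
  Insert 4 (step 2): P = [4] / [5];  Q = [1] / [2]
  Insert 1 (step 3): P = [1] / [4] / [5];  Q = [1] / [2] / [3]
  Insert 3 (step 4): P = [1, 3] / [4] / [5];  Q = [1, 4] / [2] / [3]
  Insert 7 (step 5): P = [1, 3, 7] / [4] / [5];  Q = [1, 4, 5] / [2] / [3]
  Insert 8 (step 6): P = [1, 3, 7, 8] / [4] / [5];  Q = [1, 4, 5, 6] / [2] / [3]
  Insert 6 (step 7): P = [1, 3, 6, 8] / [4, 7] / [5];  Q = [1, 4, 5, 6] / [2, 7] / [3]
  Insert 2 (step 8): P = [1, 2, 6, 8] / [3, 7] / [4] / [5];  Q = [1, 4, 5, 6] / [2, 7] / [3] / [8]
Final shape: (4, 2, 1, 1).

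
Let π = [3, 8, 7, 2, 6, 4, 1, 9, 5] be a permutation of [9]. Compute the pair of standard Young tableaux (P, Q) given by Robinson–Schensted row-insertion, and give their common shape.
P = [1, 4, 5] / [2, 6, 9] / [3] / [7] / [8];  Q = [1, 2, 8] / [3, 5, 9] / [4] / [6] / [7];  common shape = (3, 3, 1, 1, 1)

Row-insert the values π_1, π_2, … into P one at a time, bumping the leftmost entry strictly greater than the inserted value down to the next row. The recording tableau Q records, in position (i, j), the step at which that cell was added to P.
  Insert 3 (step 1): P = [3];  Q = [1]
  Insert 8 (step 2): P = [3, 8];  Q = [1, 2]
  Insert 7 (step 3): P = [3, 7] / [8];  Q = [1, 2] / [3]
  Insert 2 (step 4): P = [2, 7] / [3] / [8];  Q = [1, 2] / [3] / [4]
  Insert 6 (step 5): P = [2, 6] / [3, 7] / [8];  Q = [1, 2] / [3, 5] / [4]
  Insert 4 (step 6): P = [2, 4] / [3, 6] / [7] / [8];  Q = [1, 2] / [3, 5] / [4] / [6]
  Insert 1 (step 7): P = [1, 4] / [2, 6] / [3] / [7] / [8];  Q = [1, 2] / [3, 5] / [4] / [6] / [7]
  Insert 9 (step 8): P = [1, 4, 9] / [2, 6] / [3] / [7] / [8];  Q = [1, 2, 8] / [3, 5] / [4] / [6] / [7]
  Insert 5 (step 9): P = [1, 4, 5] / [2, 6, 9] / [3] / [7] / [8];  Q = [1, 2, 8] / [3, 5, 9] / [4] / [6] / [7]
Final shape: (3, 3, 1, 1, 1).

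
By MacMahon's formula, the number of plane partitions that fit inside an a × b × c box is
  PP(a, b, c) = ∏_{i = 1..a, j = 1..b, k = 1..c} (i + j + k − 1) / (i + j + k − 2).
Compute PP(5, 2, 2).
PP(5, 2, 2) = 196

Evaluate the triple product over i = 1..5, j = 1..2, k = 1..2. The factors are (2/1) · (3/2) · (3/2) · (4/3) · (3/2) · (4/3) · (4/3) · (5/4) · … (20 factors total). The numerators and denominators telescope so the product is an integer; carrying out the multiplication exactly gives PP(5, 2, 2) = 196.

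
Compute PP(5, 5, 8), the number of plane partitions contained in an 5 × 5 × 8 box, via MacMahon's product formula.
PP(5, 5, 8) = 235234907908

Evaluate the triple product over i = 1..5, j = 1..5, k = 1..8. The factors are (2/1) · (3/2) · (4/3) · (5/4) · (6/5) · (7/6) · (8/7) · (9/8) · … (200 factors total). The numerators and denominators telescope so the product is an integer; carrying out the multiplication exactly gives PP(5, 5, 8) = 235234907908.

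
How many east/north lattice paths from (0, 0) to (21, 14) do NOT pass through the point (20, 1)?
Number of paths = 2319959106

Total paths from (0, 0) to (21, 14): C(35, 21) = 2319959400. Paths through (20, 1): (paths (0, 0) → (20, 1)) × (paths (20, 1) → (21, 14)) = C(21, 20) · C(14, 1) = 21 · 14 = 294. Avoidance count = 2319959400 − 294 = 2319959106.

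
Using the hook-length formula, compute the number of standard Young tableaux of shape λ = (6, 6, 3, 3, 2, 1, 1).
# SYT of shape (6, 6, 3, 3, 2, 1, 1) = 2424922500

Hook-length formula: f^λ = n! / Π hook(c), product over all cells c of the Young diagram. For λ = (6, 6, 3, 3, 2, 1, 1), n = 22 boxes. Hook lengths by row (left-to-right, top-to-bottom): [12, 9, 7, 4, 3, 2]; [11, 8, 6, 3, 2, 1]; [7, 4, 2]; [6, 3, 1]; [4, 1]; [2]; [1]. Product of hooks = 463520268288. So f^λ = 22! / 463520268288 = 1124000727777607680000 / 463520268288 = 2424922500.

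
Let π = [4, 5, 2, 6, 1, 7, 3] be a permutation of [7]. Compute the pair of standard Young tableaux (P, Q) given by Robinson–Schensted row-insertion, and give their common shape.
P = [1, 3, 6, 7] / [2, 5] / [4];  Q = [1, 2, 4, 6] / [3, 7] / [5];  common shape = (4, 2, 1)

Row-insert the values π_1, π_2, … into P one at a time, bumping the leftmost entry strictly greater than the inserted value down to the next row. The recording tableau Q records, in position (i, j), the step at which that cell was added to P.
  Insert 4 (step 1): P = [4];  Q = [1]
  Insert 5 (step 2): P = [4, 5];  Q = [1, 2]
  Insert 2 (step 3): P = [2, 5] / [4];  Q = [1, 2] / [3]
  Insert 6 (step 4): P = [2, 5, 6] / [4];  Q = [1, 2, 4] / [3]
  Insert 1 (step 5): P = [1, 5, 6] / [2] / [4];  Q = [1, 2, 4] / [3] / [5]
  Insert 7 (step 6): P = [1, 5, 6, 7] / [2] / [4];  Q = [1, 2, 4, 6] / [3] / [5]
  Insert 3 (step 7): P = [1, 3, 6, 7] / [2, 5] / [4];  Q = [1, 2, 4, 6] / [3, 7] / [5]
Final shape: (4, 2, 1).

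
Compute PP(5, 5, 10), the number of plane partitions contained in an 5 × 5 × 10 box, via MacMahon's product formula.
PP(5, 5, 10) = 9095857138368

Evaluate the triple product over i = 1..5, j = 1..5, k = 1..10. The factors are (2/1) · (3/2) · (4/3) · (5/4) · (6/5) · (7/6) · (8/7) · (9/8) · … (250 factors total). The numerators and denominators telescope so the product is an integer; carrying out the multiplication exactly gives PP(5, 5, 10) = 9095857138368.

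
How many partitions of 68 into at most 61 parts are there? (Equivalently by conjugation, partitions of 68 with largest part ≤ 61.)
p(68, parts ≤ 61) = 3087705

Use the recurrence p(n, m) = p(n, m−1) + p(n−m, m): either the largest part is < m (count p(n, m−1)) or the largest part is exactly m (remove one copy of m, count p(n−m, m)). With p(0, ·) = 1 this gives p(68, parts ≤ 61) = 3087705. (By conjugating Young diagrams, this also counts partitions of 68 into at most 61 parts.)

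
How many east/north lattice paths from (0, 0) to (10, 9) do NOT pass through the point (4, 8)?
Number of paths = 88913

Total paths from (0, 0) to (10, 9): C(19, 10) = 92378. Paths through (4, 8): (paths (0, 0) → (4, 8)) × (paths (4, 8) → (10, 9)) = C(12, 4) · C(7, 6) = 495 · 7 = 3465. Avoidance count = 92378 − 3465 = 88913.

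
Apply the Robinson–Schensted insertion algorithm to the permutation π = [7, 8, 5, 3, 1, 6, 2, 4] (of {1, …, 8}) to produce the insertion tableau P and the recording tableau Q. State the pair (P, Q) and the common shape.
P = [1, 2, 4] / [3, 6] / [5, 8] / [7];  Q = [1, 2, 8] / [3, 6] / [4, 7] / [5];  common shape = (3, 2, 2, 1)

Row-insert the values π_1, π_2, … into P one at a time, bumping the leftmost entry strictly greater than the inserted value down to the next row. The recording tableau Q records, in position (i, j), the step at which that cell was added to P.
  Insert 7 (step 1): P = [7];  Q = [1]
  Insert 8 (step 2): P = [7, 8];  Q = [1, 2]
  Insert 5 (step 3): P = [5, 8] / [7];  Q = [1, 2] / [3]
  Insert 3 (step 4): P = [3, 8] / [5] / [7];  Q = [1, 2] / [3] / [4]
  Insert 1 (step 5): P = [1, 8] / [3] / [5] / [7];  Q = [1, 2] / [3] / [4] / [5]
  Insert 6 (step 6): P = [1, 6] / [3, 8] / [5] / [7];  Q = [1, 2] / [3, 6] / [4] / [5]
  Insert 2 (step 7): P = [1, 2] / [3, 6] / [5, 8] / [7];  Q = [1, 2] / [3, 6] / [4, 7] / [5]
  Insert 4 (step 8): P = [1, 2, 4] / [3, 6] / [5, 8] / [7];  Q = [1, 2, 8] / [3, 6] / [4, 7] / [5]
Final shape: (3, 2, 2, 1).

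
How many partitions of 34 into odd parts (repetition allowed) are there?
p_odd(34) = 512

Enumerate partitions using only odd parts via the recurrence o(n, m) = o(n, m−2) + o(n−m, m) over odd m, starting from the largest odd part ≤ n. This gives p_odd(34) = 512. (Euler's theorem: equals the count of distinct-part partitions.)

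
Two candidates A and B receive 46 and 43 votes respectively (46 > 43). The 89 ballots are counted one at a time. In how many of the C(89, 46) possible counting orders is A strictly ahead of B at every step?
Strict-lead orderings = 1673817734484251380165680

Total orderings of the 89 votes with 46 for A: C(89, 46) = 49656592789699457611581840. By the Bertrand ballot formula (Cycle Lemma / reflection principle), the number of orderings in which A is strictly ahead of B throughout is (p − q)/(p + q) · C(p + q, p) = (46 − 43)/(46 + 43) · 49656592789699457611581840 = 1673817734484251380165680.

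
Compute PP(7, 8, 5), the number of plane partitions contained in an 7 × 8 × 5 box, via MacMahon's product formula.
PP(7, 8, 5) = 201299981193168

Evaluate the triple product over i = 1..7, j = 1..8, k = 1..5. The factors are (2/1) · (3/2) · (4/3) · (5/4) · (6/5) · (3/2) · (4/3) · (5/4) · … (280 factors total). The numerators and denominators telescope so the product is an integer; carrying out the multiplication exactly gives PP(7, 8, 5) = 201299981193168.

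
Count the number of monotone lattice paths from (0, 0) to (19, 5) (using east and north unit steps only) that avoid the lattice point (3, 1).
Number of paths = 23124

Total paths from (0, 0) to (19, 5): C(24, 19) = 42504. Paths through (3, 1): (paths (0, 0) → (3, 1)) × (paths (3, 1) → (19, 5)) = C(4, 3) · C(20, 16) = 4 · 4845 = 19380. Avoidance count = 42504 − 19380 = 23124.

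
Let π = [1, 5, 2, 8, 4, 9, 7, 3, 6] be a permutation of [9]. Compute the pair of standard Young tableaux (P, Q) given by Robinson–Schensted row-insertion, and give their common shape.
P = [1, 2, 3, 6] / [4, 7, 9] / [5, 8];  Q = [1, 2, 4, 6] / [3, 5, 7] / [8, 9];  common shape = (4, 3, 2)

Row-insert the values π_1, π_2, … into P one at a time, bumping the leftmost entry strictly greater than the inserted value down to the next row. The recording tableau Q records, in position (i, j), the step at which that cell was added to P.
  Insert 1 (step 1): P = [1];  Q = [1]
  Insert 5 (step 2): P = [1, 5];  Q = [1, 2]
  Insert 2 (step 3): P = [1, 2] / [5];  Q = [1, 2] / [3]
  Insert 8 (step 4): P = [1, 2, 8] / [5];  Q = [1, 2, 4] / [3]
  Insert 4 (step 5): P = [1, 2, 4] / [5, 8];  Q = [1, 2, 4] / [3, 5]
  Insert 9 (step 6): P = [1, 2, 4, 9] / [5, 8];  Q = [1, 2, 4, 6] / [3, 5]
  Insert 7 (step 7): P = [1, 2, 4, 7] / [5, 8, 9];  Q = [1, 2, 4, 6] / [3, 5, 7]
  Insert 3 (step 8): P = [1, 2, 3, 7] / [4, 8, 9] / [5];  Q = [1, 2, 4, 6] / [3, 5, 7] / [8]
  Insert 6 (step 9): P = [1, 2, 3, 6] / [4, 7, 9] / [5, 8];  Q = [1, 2, 4, 6] / [3, 5, 7] / [8, 9]
Final shape: (4, 3, 2).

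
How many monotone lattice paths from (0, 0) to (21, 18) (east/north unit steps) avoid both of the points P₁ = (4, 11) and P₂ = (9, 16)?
Number of paths = 61732103485

Inclusion–exclusion. Total paths: C(39, 21) = 62359143990. Through P₁: C(15, 4)·C(24, 17) = 472431960. Through P₂: C(25, 9)·C(14, 12) = 185910725. Since P₁ is strictly southwest of P₂, a monotone path through both must visit P₁ then P₂; paths through both = C(15, 4)·C(10, 5)·C(14, 12) = 31302180. Avoid both = 62359143990 − 472431960 − 185910725 + 31302180 = 61732103485.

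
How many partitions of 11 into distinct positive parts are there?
q(11) = 12

List partitions of 11 into distinct parts: 11, 10+1, 9+2, 8+3, 8+2+1, 7+4, 7+3+1, 6+5, 6+4+1, 6+3+2, 5+4+2, 5+3+2+1. There are q(11) = 12. (Euler: this equals the number of odd-part partitions of 11.)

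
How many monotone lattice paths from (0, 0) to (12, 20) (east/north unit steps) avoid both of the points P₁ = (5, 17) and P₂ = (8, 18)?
Number of paths = 200778675

Inclusion–exclusion. Total paths: C(32, 12) = 225792840. Through P₁: C(22, 5)·C(10, 7) = 3160080. Through P₂: C(26, 8)·C(6, 4) = 23434125. Since P₁ is strictly southwest of P₂, a monotone path through both must visit P₁ then P₂; paths through both = C(22, 5)·C(4, 3)·C(6, 4) = 1580040. Avoid both = 225792840 − 3160080 − 23434125 + 1580040 = 200778675.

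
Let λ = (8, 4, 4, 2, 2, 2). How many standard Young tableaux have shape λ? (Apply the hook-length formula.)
# SYT of shape (8, 4, 4, 2, 2, 2) = 1319051250

Hook-length formula: f^λ = n! / Π hook(c), product over all cells c of the Young diagram. For λ = (8, 4, 4, 2, 2, 2), n = 22 boxes. Hook lengths by row (left-to-right, top-to-bottom): [13, 12, 8, 7, 4, 3, 2, 1]; [8, 7, 3, 2]; [7, 6, 2, 1]; [4, 3]; [3, 2]; [2, 1]. Product of hooks = 852128169984. So f^λ = 22! / 852128169984 = 1124000727777607680000 / 852128169984 = 1319051250.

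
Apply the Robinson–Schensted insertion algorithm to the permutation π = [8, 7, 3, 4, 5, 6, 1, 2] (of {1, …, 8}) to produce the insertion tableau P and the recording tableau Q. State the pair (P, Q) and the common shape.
P = [1, 2, 5, 6] / [3, 4] / [7] / [8];  Q = [1, 4, 5, 6] / [2, 8] / [3] / [7];  common shape = (4, 2, 1, 1)

Row-insert the values π_1, π_2, … into P one at a time, bumping the leftmost entry strictly greater than the inserted value down to the next row. The recording tableau Q records, in position (i, j), the step at which that cell was added to P.
  Insert 8 (step 1): P = [8];  Q = [1]
  Insert 7 (step 2): P = [7] / [8];  Q = [1] / [2]
  Insert 3 (step 3): P = [3] / [7] / [8];  Q = [1] / [2] / [3]
  Insert 4 (step 4): P = [3, 4] / [7] / [8];  Q = [1, 4] / [2] / [3]
  Insert 5 (step 5): P = [3, 4, 5] / [7] / [8];  Q = [1, 4, 5] / [2] / [3]
  Insert 6 (step 6): P = [3, 4, 5, 6] / [7] / [8];  Q = [1, 4, 5, 6] / [2] / [3]
  Insert 1 (step 7): P = [1, 4, 5, 6] / [3] / [7] / [8];  Q = [1, 4, 5, 6] / [2] / [3] / [7]
  Insert 2 (step 8): P = [1, 2, 5, 6] / [3, 4] / [7] / [8];  Q = [1, 4, 5, 6] / [2, 8] / [3] / [7]
Final shape: (4, 2, 1, 1).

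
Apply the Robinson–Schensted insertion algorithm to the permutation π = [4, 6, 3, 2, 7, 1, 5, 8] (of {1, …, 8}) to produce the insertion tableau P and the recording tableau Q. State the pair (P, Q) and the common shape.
P = [1, 5, 7, 8] / [2, 6] / [3] / [4];  Q = [1, 2, 5, 8] / [3, 7] / [4] / [6];  common shape = (4, 2, 1, 1)

Row-insert the values π_1, π_2, … into P one at a time, bumping the leftmost entry strictly greater than the inserted value down to the next row. The recording tableau Q records, in position (i, j), the step at which that cell was added to P.
  Insert 4 (step 1): P = [4];  Q = [1]
  Insert 6 (step 2): P = [4, 6];  Q = [1, 2]
  Insert 3 (step 3): P = [3, 6] / [4];  Q = [1, 2] / [3]
  Insert 2 (step 4): P = [2, 6] / [3] / [4];  Q = [1, 2] / [3] / [4]
  Insert 7 (step 5): P = [2, 6, 7] / [3] / [4];  Q = [1, 2, 5] / [3] / [4]
  Insert 1 (step 6): P = [1, 6, 7] / [2] / [3] / [4];  Q = [1, 2, 5] / [3] / [4] / [6]
  Insert 5 (step 7): P = [1, 5, 7] / [2, 6] / [3] / [4];  Q = [1, 2, 5] / [3, 7] / [4] / [6]
  Insert 8 (step 8): P = [1, 5, 7, 8] / [2, 6] / [3] / [4];  Q = [1, 2, 5, 8] / [3, 7] / [4] / [6]
Final shape: (4, 2, 1, 1).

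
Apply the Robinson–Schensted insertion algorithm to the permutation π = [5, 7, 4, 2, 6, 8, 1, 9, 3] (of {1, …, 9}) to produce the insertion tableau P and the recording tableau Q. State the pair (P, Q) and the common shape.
P = [1, 3, 8, 9] / [2, 6] / [4, 7] / [5];  Q = [1, 2, 6, 8] / [3, 5] / [4, 9] / [7];  common shape = (4, 2, 2, 1)

Row-insert the values π_1, π_2, … into P one at a time, bumping the leftmost entry strictly greater than the inserted value down to the next row. The recording tableau Q records, in position (i, j), the step at which that cell was added to P.
  Insert 5 (step 1): P = [5];  Q = [1]
  Insert 7 (step 2): P = [5, 7];  Q = [1, 2]
  Insert 4 (step 3): P = [4, 7] / [5];  Q = [1, 2] / [3]
  Insert 2 (step 4): P = [2, 7] / [4] / [5];  Q = [1, 2] / [3] / [4]
  Insert 6 (step 5): P = [2, 6] / [4, 7] / [5];  Q = [1, 2] / [3, 5] / [4]
  Insert 8 (step 6): P = [2, 6, 8] / [4, 7] / [5];  Q = [1, 2, 6] / [3, 5] / [4]
  Insert 1 (step 7): P = [1, 6, 8] / [2, 7] / [4] / [5];  Q = [1, 2, 6] / [3, 5] / [4] / [7]
  Insert 9 (step 8): P = [1, 6, 8, 9] / [2, 7] / [4] / [5];  Q = [1, 2, 6, 8] / [3, 5] / [4] / [7]
  Insert 3 (step 9): P = [1, 3, 8, 9] / [2, 6] / [4, 7] / [5];  Q = [1, 2, 6, 8] / [3, 5] / [4, 9] / [7]
Final shape: (4, 2, 2, 1).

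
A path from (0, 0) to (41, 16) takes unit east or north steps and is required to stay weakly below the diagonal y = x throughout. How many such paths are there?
Number of paths = 35844219876465

By the reflection principle (André's argument), the number of monotone paths to (41, 16) with n ≤ m that never go above y = x is C(57, 41) − C(57, 42) = 57902201338905 − 22057981462440 = 35844219876465.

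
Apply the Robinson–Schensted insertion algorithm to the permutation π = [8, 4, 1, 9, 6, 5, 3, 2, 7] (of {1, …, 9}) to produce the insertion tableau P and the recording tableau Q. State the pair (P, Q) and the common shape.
P = [1, 2, 7] / [3, 5] / [4, 9] / [6] / [8];  Q = [1, 4, 9] / [2, 5] / [3, 6] / [7] / [8];  common shape = (3, 2, 2, 1, 1)

Row-insert the values π_1, π_2, … into P one at a time, bumping the leftmost entry strictly greater than the inserted value down to the next row. The recording tableau Q records, in position (i, j), the step at which that cell was added to P.
  Insert 8 (step 1): P = [8];  Q = [1]
  Insert 4 (step 2): P = [4] / [8];  Q = [1] / [2]
  Insert 1 (step 3): P = [1] / [4] / [8];  Q = [1] / [2] / [3]
  Insert 9 (step 4): P = [1, 9] / [4] / [8];  Q = [1, 4] / [2] / [3]
  Insert 6 (step 5): P = [1, 6] / [4, 9] / [8];  Q = [1, 4] / [2, 5] / [3]
  Insert 5 (step 6): P = [1, 5] / [4, 6] / [8, 9];  Q = [1, 4] / [2, 5] / [3, 6]
  Insert 3 (step 7): P = [1, 3] / [4, 5] / [6, 9] / [8];  Q = [1, 4] / [2, 5] / [3, 6] / [7]
  Insert 2 (step 8): P = [1, 2] / [3, 5] / [4, 9] / [6] / [8];  Q = [1, 4] / [2, 5] / [3, 6] / [7] / [8]
  Insert 7 (step 9): P = [1, 2, 7] / [3, 5] / [4, 9] / [6] / [8];  Q = [1, 4, 9] / [2, 5] / [3, 6] / [7] / [8]
Final shape: (3, 2, 2, 1, 1).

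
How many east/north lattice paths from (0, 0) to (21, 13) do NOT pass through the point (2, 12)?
Number of paths = 927981940

Total paths from (0, 0) to (21, 13): C(34, 21) = 927983760. Paths through (2, 12): (paths (0, 0) → (2, 12)) × (paths (2, 12) → (21, 13)) = C(14, 2) · C(20, 19) = 91 · 20 = 1820. Avoidance count = 927983760 − 1820 = 927981940.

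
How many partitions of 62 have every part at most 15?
p(62, parts ≤ 15) = 714504

Use the recurrence p(n, m) = p(n, m−1) + p(n−m, m): either the largest part is < m (count p(n, m−1)) or the largest part is exactly m (remove one copy of m, count p(n−m, m)). With p(0, ·) = 1 this gives p(62, parts ≤ 15) = 714504. (By conjugating Young diagrams, this also counts partitions of 62 into at most 15 parts.)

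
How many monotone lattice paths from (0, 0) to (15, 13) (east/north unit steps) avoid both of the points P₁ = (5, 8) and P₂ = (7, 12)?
Number of paths = 33297552

Inclusion–exclusion. Total paths: C(28, 15) = 37442160. Through P₁: C(13, 5)·C(15, 10) = 3864861. Through P₂: C(19, 7)·C(9, 8) = 453492. Since P₁ is strictly southwest of P₂, a monotone path through both must visit P₁ then P₂; paths through both = C(13, 5)·C(6, 2)·C(9, 8) = 173745. Avoid both = 37442160 − 3864861 − 453492 + 173745 = 33297552.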